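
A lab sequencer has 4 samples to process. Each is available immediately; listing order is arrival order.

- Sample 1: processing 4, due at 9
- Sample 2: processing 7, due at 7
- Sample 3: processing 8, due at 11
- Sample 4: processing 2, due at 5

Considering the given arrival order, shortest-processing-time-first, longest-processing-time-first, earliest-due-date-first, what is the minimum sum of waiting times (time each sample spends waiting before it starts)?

FIFO (arrival order): Sample 1 Sample 2 Sample 3 Sample 4.
Sample 1: waits 0, runs 0→4
Sample 2: waits 4, runs 4→11
Sample 3: waits 11, runs 11→19
Sample 4: waits 19, runs 19→21
Sum = 0+4+11+19 = 34.
SPT (increasing processing time): Sample 4 Sample 1 Sample 2 Sample 3.
Sample 4: waits 0, runs 0→2
Sample 1: waits 2, runs 2→6
Sample 2: waits 6, runs 6→13
Sample 3: waits 13, runs 13→21
Sum = 0+2+6+13 = 21.
LPT (decreasing processing time): Sample 3 Sample 2 Sample 1 Sample 4.
Sample 3: waits 0, runs 0→8
Sample 2: waits 8, runs 8→15
Sample 1: waits 15, runs 15→19
Sample 4: waits 19, runs 19→21
Sum = 0+8+15+19 = 42.
EDD (increasing due date): Sample 4 Sample 2 Sample 1 Sample 3.
Sample 4: waits 0, runs 0→2
Sample 2: waits 2, runs 2→9
Sample 1: waits 9, runs 9→13
Sample 3: waits 13, runs 13→21
Sum = 0+2+9+13 = 24.
FIFO 34, SPT 21, LPT 42, EDD 24 → minimum 21.

21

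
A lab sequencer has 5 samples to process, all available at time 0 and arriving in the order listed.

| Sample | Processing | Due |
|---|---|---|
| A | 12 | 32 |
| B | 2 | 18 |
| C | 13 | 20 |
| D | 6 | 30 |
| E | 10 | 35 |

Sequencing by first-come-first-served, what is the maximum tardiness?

FIFO (arrival order): A B C D E.
A: 0→12, due 32, tardiness 0
B: 12→14, due 18, tardiness 0
C: 14→27, due 20, tardiness 7
D: 27→33, due 30, tardiness 3
E: 33→43, due 35, tardiness 8
Maximum = 8.

8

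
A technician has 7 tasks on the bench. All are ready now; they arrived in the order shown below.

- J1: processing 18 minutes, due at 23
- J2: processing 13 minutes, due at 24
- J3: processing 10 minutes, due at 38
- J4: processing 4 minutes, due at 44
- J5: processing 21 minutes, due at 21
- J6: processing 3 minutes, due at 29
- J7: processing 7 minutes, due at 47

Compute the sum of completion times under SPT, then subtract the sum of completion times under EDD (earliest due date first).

SPT (increasing processing time): J6 J4 J7 J3 J2 J1 J5.
J6: 0→3
J4: 3→7
J7: 7→14
J3: 14→24
J2: 24→37
J1: 37→55
J5: 55→76
Sum = 3+7+14+24+37+55+76 = 216.
EDD (increasing due date): J5 J1 J2 J6 J3 J4 J7.
J5: 0→21
J1: 21→39
J2: 39→52
J6: 52→55
J3: 55→65
J4: 65→69
J7: 69→76
Sum = 21+39+52+55+65+69+76 = 377.
Difference = 216 − 377 = -161.

-161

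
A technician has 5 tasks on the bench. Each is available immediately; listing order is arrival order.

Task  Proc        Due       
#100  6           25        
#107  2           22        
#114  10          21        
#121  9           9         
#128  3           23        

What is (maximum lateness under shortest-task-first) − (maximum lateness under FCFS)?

SPT (increasing processing time): #107 #128 #100 #121 #114.
#107: 0→2, due 22, lateness -20
#128: 2→5, due 23, lateness -18
#100: 5→11, due 25, lateness -14
#121: 11→20, due 9, lateness 11
#114: 20→30, due 21, lateness 9
Maximum = 11.
FIFO (arrival order): #100 #107 #114 #121 #128.
#100: 0→6, due 25, lateness -19
#107: 6→8, due 22, lateness -14
#114: 8→18, due 21, lateness -3
#121: 18→27, due 9, lateness 18
#128: 27→30, due 23, lateness 7
Maximum = 18.
Difference = 11 − 18 = -7.

-7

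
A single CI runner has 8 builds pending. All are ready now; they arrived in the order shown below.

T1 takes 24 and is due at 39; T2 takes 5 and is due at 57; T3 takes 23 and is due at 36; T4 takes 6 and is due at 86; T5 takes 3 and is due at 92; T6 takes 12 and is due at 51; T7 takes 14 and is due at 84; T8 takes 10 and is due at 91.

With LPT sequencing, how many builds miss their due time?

5

LPT (decreasing processing time): T1 T3 T7 T6 T8 T4 T2 T5.
T1: 0→24, due 39, tardiness 0
T3: 24→47, due 36, tardiness 11
T7: 47→61, due 84, tardiness 0
T6: 61→73, due 51, tardiness 22
T8: 73→83, due 91, tardiness 0
T4: 83→89, due 86, tardiness 3
T2: 89→94, due 57, tardiness 37
T5: 94→97, due 92, tardiness 5
Late builds: 5.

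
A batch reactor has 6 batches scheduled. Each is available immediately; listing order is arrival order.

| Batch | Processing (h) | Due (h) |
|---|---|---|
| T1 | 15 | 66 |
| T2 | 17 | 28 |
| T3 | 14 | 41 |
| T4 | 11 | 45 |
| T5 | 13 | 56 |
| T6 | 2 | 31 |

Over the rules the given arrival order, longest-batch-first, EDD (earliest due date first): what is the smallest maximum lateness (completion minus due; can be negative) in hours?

FIFO (arrival order): T1 T2 T3 T4 T5 T6.
T1: 0→15, due 66, lateness -51
T2: 15→32, due 28, lateness 4
T3: 32→46, due 41, lateness 5
T4: 46→57, due 45, lateness 12
T5: 57→70, due 56, lateness 14
T6: 70→72, due 31, lateness 41
Maximum = 41.
LPT (decreasing processing time): T2 T1 T3 T5 T4 T6.
T2: 0→17, due 28, lateness -11
T1: 17→32, due 66, lateness -34
T3: 32→46, due 41, lateness 5
T5: 46→59, due 56, lateness 3
T4: 59→70, due 45, lateness 25
T6: 70→72, due 31, lateness 41
Maximum = 41.
EDD (increasing due date): T2 T6 T3 T4 T5 T1.
T2: 0→17, due 28, lateness -11
T6: 17→19, due 31, lateness -12
T3: 19→33, due 41, lateness -8
T4: 33→44, due 45, lateness -1
T5: 44→57, due 56, lateness 1
T1: 57→72, due 66, lateness 6
Maximum = 6.
FIFO 41, LPT 41, EDD 6 → minimum 6.

6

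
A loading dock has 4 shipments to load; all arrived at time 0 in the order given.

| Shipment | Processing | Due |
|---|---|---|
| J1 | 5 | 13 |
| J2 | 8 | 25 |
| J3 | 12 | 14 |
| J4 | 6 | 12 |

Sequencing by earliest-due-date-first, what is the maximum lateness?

9

EDD (increasing due date): J4 J1 J3 J2.
J4: 0→6, due 12, lateness -6
J1: 6→11, due 13, lateness -2
J3: 11→23, due 14, lateness 9
J2: 23→31, due 25, lateness 6
Maximum = 9.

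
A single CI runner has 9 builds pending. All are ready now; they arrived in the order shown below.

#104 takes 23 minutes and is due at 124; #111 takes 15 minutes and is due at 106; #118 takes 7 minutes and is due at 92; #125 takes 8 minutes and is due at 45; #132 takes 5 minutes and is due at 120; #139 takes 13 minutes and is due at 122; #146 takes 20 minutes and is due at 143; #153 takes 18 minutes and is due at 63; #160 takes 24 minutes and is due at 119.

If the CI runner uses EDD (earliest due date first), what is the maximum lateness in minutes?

-10

EDD (increasing due date): #125 #153 #118 #111 #160 #132 #139 #104 #146.
#125: 0→8, due 45, lateness -37
#153: 8→26, due 63, lateness -37
#118: 26→33, due 92, lateness -59
#111: 33→48, due 106, lateness -58
#160: 48→72, due 119, lateness -47
#132: 72→77, due 120, lateness -43
#139: 77→90, due 122, lateness -32
#104: 90→113, due 124, lateness -11
#146: 113→133, due 143, lateness -10
Maximum = -10.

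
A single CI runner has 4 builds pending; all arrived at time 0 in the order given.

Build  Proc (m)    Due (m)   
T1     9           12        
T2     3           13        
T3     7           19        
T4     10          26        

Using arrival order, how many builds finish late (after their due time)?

1

FIFO (arrival order): T1 T2 T3 T4.
T1: 0→9, due 12, tardiness 0
T2: 9→12, due 13, tardiness 0
T3: 12→19, due 19, tardiness 0
T4: 19→29, due 26, tardiness 3
Late builds: 1.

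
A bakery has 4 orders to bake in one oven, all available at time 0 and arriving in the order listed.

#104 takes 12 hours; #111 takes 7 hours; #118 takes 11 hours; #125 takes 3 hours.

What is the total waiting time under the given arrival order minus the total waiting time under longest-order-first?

-4

FIFO (arrival order): #104 #111 #118 #125.
#104: waits 0, runs 0→12
#111: waits 12, runs 12→19
#118: waits 19, runs 19→30
#125: waits 30, runs 30→33
Sum = 0+12+19+30 = 61.
LPT (decreasing processing time): #104 #118 #111 #125.
#104: waits 0, runs 0→12
#118: waits 12, runs 12→23
#111: waits 23, runs 23→30
#125: waits 30, runs 30→33
Sum = 0+12+23+30 = 65.
Difference = 61 − 65 = -4.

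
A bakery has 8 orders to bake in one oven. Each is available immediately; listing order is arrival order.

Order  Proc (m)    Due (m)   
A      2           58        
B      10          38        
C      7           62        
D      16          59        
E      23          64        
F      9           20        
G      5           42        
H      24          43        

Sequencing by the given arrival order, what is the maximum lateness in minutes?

53

FIFO (arrival order): A B C D E F G H.
A: 0→2, due 58, lateness -56
B: 2→12, due 38, lateness -26
C: 12→19, due 62, lateness -43
D: 19→35, due 59, lateness -24
E: 35→58, due 64, lateness -6
F: 58→67, due 20, lateness 47
G: 67→72, due 42, lateness 30
H: 72→96, due 43, lateness 53
Maximum = 53.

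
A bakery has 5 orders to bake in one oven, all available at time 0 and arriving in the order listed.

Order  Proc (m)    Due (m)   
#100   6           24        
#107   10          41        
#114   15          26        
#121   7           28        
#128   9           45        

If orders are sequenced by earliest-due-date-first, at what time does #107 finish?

38

EDD (increasing due date): #100 #114 #121 #107 #128.
#100: 0→6
#114: 6→21
#121: 21→28
#107: 28→38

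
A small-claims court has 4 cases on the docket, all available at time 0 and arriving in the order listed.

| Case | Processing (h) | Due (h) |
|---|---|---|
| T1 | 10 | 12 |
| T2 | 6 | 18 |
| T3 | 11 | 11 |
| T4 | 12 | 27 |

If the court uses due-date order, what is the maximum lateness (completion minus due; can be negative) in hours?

EDD (increasing due date): T3 T1 T2 T4.
T3: 0→11, due 11, lateness 0
T1: 11→21, due 12, lateness 9
T2: 21→27, due 18, lateness 9
T4: 27→39, due 27, lateness 12
Maximum = 12.

12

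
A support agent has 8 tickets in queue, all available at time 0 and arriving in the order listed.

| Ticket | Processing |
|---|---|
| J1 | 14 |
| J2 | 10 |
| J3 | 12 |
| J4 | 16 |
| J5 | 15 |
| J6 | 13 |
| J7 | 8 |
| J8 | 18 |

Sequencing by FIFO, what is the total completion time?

467

FIFO (arrival order): J1 J2 J3 J4 J5 J6 J7 J8.
J1: 0→14
J2: 14→24
J3: 24→36
J4: 36→52
J5: 52→67
J6: 67→80
J7: 80→88
J8: 88→106
Sum = 14+24+36+52+67+80+88+106 = 467.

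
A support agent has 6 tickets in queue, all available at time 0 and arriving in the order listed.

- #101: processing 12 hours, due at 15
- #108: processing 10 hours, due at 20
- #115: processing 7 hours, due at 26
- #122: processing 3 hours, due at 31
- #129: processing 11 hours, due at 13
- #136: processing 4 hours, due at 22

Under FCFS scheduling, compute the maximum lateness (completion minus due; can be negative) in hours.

FIFO (arrival order): #101 #108 #115 #122 #129 #136.
#101: 0→12, due 15, lateness -3
#108: 12→22, due 20, lateness 2
#115: 22→29, due 26, lateness 3
#122: 29→32, due 31, lateness 1
#129: 32→43, due 13, lateness 30
#136: 43→47, due 22, lateness 25
Maximum = 30.

30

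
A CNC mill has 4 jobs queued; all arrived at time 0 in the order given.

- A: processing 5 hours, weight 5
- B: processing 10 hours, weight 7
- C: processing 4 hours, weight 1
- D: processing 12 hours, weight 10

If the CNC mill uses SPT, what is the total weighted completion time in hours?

SPT (increasing processing time): C A B D.
C: finishes 4, weight 1, w·C = 4
A: finishes 9, weight 5, w·C = 45
B: finishes 19, weight 7, w·C = 133
D: finishes 31, weight 10, w·C = 310
Sum = 4+45+133+310 = 492.

492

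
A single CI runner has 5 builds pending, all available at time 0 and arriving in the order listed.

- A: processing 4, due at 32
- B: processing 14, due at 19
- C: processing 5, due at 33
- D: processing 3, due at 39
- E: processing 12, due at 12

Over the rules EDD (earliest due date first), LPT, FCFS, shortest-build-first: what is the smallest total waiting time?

46

EDD (increasing due date): E B A C D.
E: waits 0, runs 0→12
B: waits 12, runs 12→26
A: waits 26, runs 26→30
C: waits 30, runs 30→35
D: waits 35, runs 35→38
Sum = 0+12+26+30+35 = 103.
LPT (decreasing processing time): B E C A D.
B: waits 0, runs 0→14
E: waits 14, runs 14→26
C: waits 26, runs 26→31
A: waits 31, runs 31→35
D: waits 35, runs 35→38
Sum = 0+14+26+31+35 = 106.
FIFO (arrival order): A B C D E.
A: waits 0, runs 0→4
B: waits 4, runs 4→18
C: waits 18, runs 18→23
D: waits 23, runs 23→26
E: waits 26, runs 26→38
Sum = 0+4+18+23+26 = 71.
SPT (increasing processing time): D A C E B.
D: waits 0, runs 0→3
A: waits 3, runs 3→7
C: waits 7, runs 7→12
E: waits 12, runs 12→24
B: waits 24, runs 24→38
Sum = 0+3+7+12+24 = 46.
EDD 103, LPT 106, FIFO 71, SPT 46 → minimum 46.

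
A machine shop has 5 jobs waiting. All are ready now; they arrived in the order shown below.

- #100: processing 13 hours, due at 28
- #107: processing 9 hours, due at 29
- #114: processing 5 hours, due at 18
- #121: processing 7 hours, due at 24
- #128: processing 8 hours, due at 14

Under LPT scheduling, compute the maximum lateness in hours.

LPT (decreasing processing time): #100 #107 #128 #121 #114.
#100: 0→13, due 28, lateness -15
#107: 13→22, due 29, lateness -7
#128: 22→30, due 14, lateness 16
#121: 30→37, due 24, lateness 13
#114: 37→42, due 18, lateness 24
Maximum = 24.

24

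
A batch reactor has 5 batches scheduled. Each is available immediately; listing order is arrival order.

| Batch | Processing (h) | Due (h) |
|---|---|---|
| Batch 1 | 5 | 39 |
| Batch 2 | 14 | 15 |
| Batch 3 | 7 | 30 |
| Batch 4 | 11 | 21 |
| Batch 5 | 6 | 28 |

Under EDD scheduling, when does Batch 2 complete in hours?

14

EDD (increasing due date): Batch 2 Batch 4 Batch 5 Batch 3 Batch 1.
Batch 2: 0→14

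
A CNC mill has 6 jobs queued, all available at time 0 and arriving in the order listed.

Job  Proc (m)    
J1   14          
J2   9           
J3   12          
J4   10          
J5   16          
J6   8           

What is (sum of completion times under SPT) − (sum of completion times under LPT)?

SPT (increasing processing time): J6 J2 J4 J3 J1 J5.
J6: 0→8
J2: 8→17
J4: 17→27
J3: 27→39
J1: 39→53
J5: 53→69
Sum = 8+17+27+39+53+69 = 213.
LPT (decreasing processing time): J5 J1 J3 J4 J2 J6.
J5: 0→16
J1: 16→30
J3: 30→42
J4: 42→52
J2: 52→61
J6: 61→69
Sum = 16+30+42+52+61+69 = 270.
Difference = 213 − 270 = -57.

-57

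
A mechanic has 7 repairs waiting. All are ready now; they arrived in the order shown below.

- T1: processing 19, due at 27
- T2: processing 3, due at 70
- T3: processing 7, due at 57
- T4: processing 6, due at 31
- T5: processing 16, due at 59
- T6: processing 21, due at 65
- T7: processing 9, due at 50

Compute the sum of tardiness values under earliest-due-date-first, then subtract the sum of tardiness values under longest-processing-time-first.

EDD (increasing due date): T1 T4 T7 T3 T5 T6 T2.
T1: 0→19, due 27, tardiness 0
T4: 19→25, due 31, tardiness 0
T7: 25→34, due 50, tardiness 0
T3: 34→41, due 57, tardiness 0
T5: 41→57, due 59, tardiness 0
T6: 57→78, due 65, tardiness 13
T2: 78→81, due 70, tardiness 11
Sum = 0+0+0+0+0+13+11 = 24.
LPT (decreasing processing time): T6 T1 T5 T7 T3 T4 T2.
T6: 0→21, due 65, tardiness 0
T1: 21→40, due 27, tardiness 13
T5: 40→56, due 59, tardiness 0
T7: 56→65, due 50, tardiness 15
T3: 65→72, due 57, tardiness 15
T4: 72→78, due 31, tardiness 47
T2: 78→81, due 70, tardiness 11
Sum = 0+13+0+15+15+47+11 = 101.
Difference = 24 − 101 = -77.

-77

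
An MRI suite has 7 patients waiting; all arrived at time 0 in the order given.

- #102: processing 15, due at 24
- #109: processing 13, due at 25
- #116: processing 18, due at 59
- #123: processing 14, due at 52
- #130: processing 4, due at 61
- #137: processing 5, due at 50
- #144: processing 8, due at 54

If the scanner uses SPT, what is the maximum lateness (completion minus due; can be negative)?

35

SPT (increasing processing time): #130 #137 #144 #109 #123 #102 #116.
#130: 0→4, due 61, lateness -57
#137: 4→9, due 50, lateness -41
#144: 9→17, due 54, lateness -37
#109: 17→30, due 25, lateness 5
#123: 30→44, due 52, lateness -8
#102: 44→59, due 24, lateness 35
#116: 59→77, due 59, lateness 18
Maximum = 35.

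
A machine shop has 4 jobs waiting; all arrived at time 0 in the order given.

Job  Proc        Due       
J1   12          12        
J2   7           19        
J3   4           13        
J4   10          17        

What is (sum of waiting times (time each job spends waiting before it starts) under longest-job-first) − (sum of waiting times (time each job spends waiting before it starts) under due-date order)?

LPT (decreasing processing time): J1 J4 J2 J3.
J1: waits 0, runs 0→12
J4: waits 12, runs 12→22
J2: waits 22, runs 22→29
J3: waits 29, runs 29→33
Sum = 0+12+22+29 = 63.
EDD (increasing due date): J1 J3 J4 J2.
J1: waits 0, runs 0→12
J3: waits 12, runs 12→16
J4: waits 16, runs 16→26
J2: waits 26, runs 26→33
Sum = 0+12+16+26 = 54.
Difference = 63 − 54 = 9.

9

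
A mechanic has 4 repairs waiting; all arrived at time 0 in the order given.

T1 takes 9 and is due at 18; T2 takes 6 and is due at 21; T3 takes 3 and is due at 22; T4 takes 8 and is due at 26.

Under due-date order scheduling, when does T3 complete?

18

EDD (increasing due date): T1 T2 T3 T4.
T1: 0→9
T2: 9→15
T3: 15→18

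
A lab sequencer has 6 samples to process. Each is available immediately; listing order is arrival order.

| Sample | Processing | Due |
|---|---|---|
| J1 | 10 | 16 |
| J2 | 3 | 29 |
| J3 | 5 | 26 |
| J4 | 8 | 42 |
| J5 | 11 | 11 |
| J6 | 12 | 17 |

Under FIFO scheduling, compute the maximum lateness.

32

FIFO (arrival order): J1 J2 J3 J4 J5 J6.
J1: 0→10, due 16, lateness -6
J2: 10→13, due 29, lateness -16
J3: 13→18, due 26, lateness -8
J4: 18→26, due 42, lateness -16
J5: 26→37, due 11, lateness 26
J6: 37→49, due 17, lateness 32
Maximum = 32.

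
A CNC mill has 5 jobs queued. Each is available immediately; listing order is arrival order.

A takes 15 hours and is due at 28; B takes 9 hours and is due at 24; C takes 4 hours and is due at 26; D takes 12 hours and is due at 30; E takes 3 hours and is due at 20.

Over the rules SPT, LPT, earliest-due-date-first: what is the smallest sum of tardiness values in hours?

SPT (increasing processing time): E C B D A.
E: 0→3, due 20, tardiness 0
C: 3→7, due 26, tardiness 0
B: 7→16, due 24, tardiness 0
D: 16→28, due 30, tardiness 0
A: 28→43, due 28, tardiness 15
Sum = 0+0+0+0+15 = 15.
LPT (decreasing processing time): A D B C E.
A: 0→15, due 28, tardiness 0
D: 15→27, due 30, tardiness 0
B: 27→36, due 24, tardiness 12
C: 36→40, due 26, tardiness 14
E: 40→43, due 20, tardiness 23
Sum = 0+0+12+14+23 = 49.
EDD (increasing due date): E B C A D.
E: 0→3, due 20, tardiness 0
B: 3→12, due 24, tardiness 0
C: 12→16, due 26, tardiness 0
A: 16→31, due 28, tardiness 3
D: 31→43, due 30, tardiness 13
Sum = 0+0+0+3+13 = 16.
SPT 15, LPT 49, EDD 16 → minimum 15.

15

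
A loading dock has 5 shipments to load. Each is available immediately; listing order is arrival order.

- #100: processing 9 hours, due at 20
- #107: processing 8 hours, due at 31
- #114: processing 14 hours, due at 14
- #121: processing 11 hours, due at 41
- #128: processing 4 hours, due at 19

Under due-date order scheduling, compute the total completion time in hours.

EDD (increasing due date): #114 #128 #100 #107 #121.
#114: 0→14
#128: 14→18
#100: 18→27
#107: 27→35
#121: 35→46
Sum = 14+18+27+35+46 = 140.

140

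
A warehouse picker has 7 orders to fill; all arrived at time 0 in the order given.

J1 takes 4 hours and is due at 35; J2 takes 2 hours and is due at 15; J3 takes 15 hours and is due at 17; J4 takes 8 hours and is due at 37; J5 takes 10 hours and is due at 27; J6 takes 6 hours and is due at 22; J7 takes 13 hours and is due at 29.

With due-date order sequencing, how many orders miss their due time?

EDD (increasing due date): J2 J3 J6 J5 J7 J1 J4.
J2: 0→2, due 15, tardiness 0
J3: 2→17, due 17, tardiness 0
J6: 17→23, due 22, tardiness 1
J5: 23→33, due 27, tardiness 6
J7: 33→46, due 29, tardiness 17
J1: 46→50, due 35, tardiness 15
J4: 50→58, due 37, tardiness 21
Late orders: 5.

5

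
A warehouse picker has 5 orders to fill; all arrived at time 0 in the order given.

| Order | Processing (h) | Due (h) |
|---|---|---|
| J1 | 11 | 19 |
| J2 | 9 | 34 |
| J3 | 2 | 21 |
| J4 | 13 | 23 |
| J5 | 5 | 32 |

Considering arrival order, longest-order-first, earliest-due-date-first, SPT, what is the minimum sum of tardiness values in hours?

9

FIFO (arrival order): J1 J2 J3 J4 J5.
J1: 0→11, due 19, tardiness 0
J2: 11→20, due 34, tardiness 0
J3: 20→22, due 21, tardiness 1
J4: 22→35, due 23, tardiness 12
J5: 35→40, due 32, tardiness 8
Sum = 0+0+1+12+8 = 21.
LPT (decreasing processing time): J4 J1 J2 J5 J3.
J4: 0→13, due 23, tardiness 0
J1: 13→24, due 19, tardiness 5
J2: 24→33, due 34, tardiness 0
J5: 33→38, due 32, tardiness 6
J3: 38→40, due 21, tardiness 19
Sum = 0+5+0+6+19 = 30.
EDD (increasing due date): J1 J3 J4 J5 J2.
J1: 0→11, due 19, tardiness 0
J3: 11→13, due 21, tardiness 0
J4: 13→26, due 23, tardiness 3
J5: 26→31, due 32, tardiness 0
J2: 31→40, due 34, tardiness 6
Sum = 0+0+3+0+6 = 9.
SPT (increasing processing time): J3 J5 J2 J1 J4.
J3: 0→2, due 21, tardiness 0
J5: 2→7, due 32, tardiness 0
J2: 7→16, due 34, tardiness 0
J1: 16→27, due 19, tardiness 8
J4: 27→40, due 23, tardiness 17
Sum = 0+0+0+8+17 = 25.
FIFO 21, LPT 30, EDD 9, SPT 25 → minimum 9.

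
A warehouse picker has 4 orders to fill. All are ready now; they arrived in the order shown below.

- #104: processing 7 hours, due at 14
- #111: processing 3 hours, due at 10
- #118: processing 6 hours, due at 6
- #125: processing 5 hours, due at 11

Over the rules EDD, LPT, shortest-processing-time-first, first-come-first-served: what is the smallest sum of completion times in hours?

46

EDD (increasing due date): #118 #111 #125 #104.
#118: 0→6
#111: 6→9
#125: 9→14
#104: 14→21
Sum = 6+9+14+21 = 50.
LPT (decreasing processing time): #104 #118 #125 #111.
#104: 0→7
#118: 7→13
#125: 13→18
#111: 18→21
Sum = 7+13+18+21 = 59.
SPT (increasing processing time): #111 #125 #118 #104.
#111: 0→3
#125: 3→8
#118: 8→14
#104: 14→21
Sum = 3+8+14+21 = 46.
FIFO (arrival order): #104 #111 #118 #125.
#104: 0→7
#111: 7→10
#118: 10→16
#125: 16→21
Sum = 7+10+16+21 = 54.
EDD 50, LPT 59, SPT 46, FIFO 54 → minimum 46.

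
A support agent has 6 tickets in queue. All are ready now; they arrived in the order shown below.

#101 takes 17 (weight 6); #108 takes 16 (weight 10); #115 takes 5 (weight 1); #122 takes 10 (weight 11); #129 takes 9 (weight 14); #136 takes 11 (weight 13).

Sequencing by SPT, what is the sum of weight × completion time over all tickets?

1838

SPT (increasing processing time): #115 #129 #122 #136 #108 #101.
#115: finishes 5, weight 1, w·C = 5
#129: finishes 14, weight 14, w·C = 196
#122: finishes 24, weight 11, w·C = 264
#136: finishes 35, weight 13, w·C = 455
#108: finishes 51, weight 10, w·C = 510
#101: finishes 68, weight 6, w·C = 408
Sum = 5+196+264+455+510+408 = 1838.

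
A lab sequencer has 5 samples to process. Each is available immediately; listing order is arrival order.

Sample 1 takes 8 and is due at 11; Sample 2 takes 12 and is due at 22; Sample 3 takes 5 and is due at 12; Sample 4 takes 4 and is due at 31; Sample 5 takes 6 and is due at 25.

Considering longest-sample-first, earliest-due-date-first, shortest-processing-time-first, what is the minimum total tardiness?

14

LPT (decreasing processing time): Sample 2 Sample 1 Sample 5 Sample 3 Sample 4.
Sample 2: 0→12, due 22, tardiness 0
Sample 1: 12→20, due 11, tardiness 9
Sample 5: 20→26, due 25, tardiness 1
Sample 3: 26→31, due 12, tardiness 19
Sample 4: 31→35, due 31, tardiness 4
Sum = 0+9+1+19+4 = 33.
EDD (increasing due date): Sample 1 Sample 3 Sample 2 Sample 5 Sample 4.
Sample 1: 0→8, due 11, tardiness 0
Sample 3: 8→13, due 12, tardiness 1
Sample 2: 13→25, due 22, tardiness 3
Sample 5: 25→31, due 25, tardiness 6
Sample 4: 31→35, due 31, tardiness 4
Sum = 0+1+3+6+4 = 14.
SPT (increasing processing time): Sample 4 Sample 3 Sample 5 Sample 1 Sample 2.
Sample 4: 0→4, due 31, tardiness 0
Sample 3: 4→9, due 12, tardiness 0
Sample 5: 9→15, due 25, tardiness 0
Sample 1: 15→23, due 11, tardiness 12
Sample 2: 23→35, due 22, tardiness 13
Sum = 0+0+0+12+13 = 25.
LPT 33, EDD 14, SPT 25 → minimum 14.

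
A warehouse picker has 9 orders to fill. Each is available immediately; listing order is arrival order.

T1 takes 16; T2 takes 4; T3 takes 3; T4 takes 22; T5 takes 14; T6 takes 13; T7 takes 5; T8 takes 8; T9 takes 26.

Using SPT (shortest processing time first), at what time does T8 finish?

20

SPT (increasing processing time): T3 T2 T7 T8 T6 T5 T1 T4 T9.
T3: 0→3
T2: 3→7
T7: 7→12
T8: 12→20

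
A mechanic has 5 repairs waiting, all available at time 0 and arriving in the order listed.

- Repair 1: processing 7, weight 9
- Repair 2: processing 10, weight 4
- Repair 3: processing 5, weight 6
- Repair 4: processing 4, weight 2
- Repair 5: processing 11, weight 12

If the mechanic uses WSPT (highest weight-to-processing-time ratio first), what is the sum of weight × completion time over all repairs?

613

WSPT (decreasing weight/processing-time ratio): Repair 1 Repair 3 Repair 5 Repair 4 Repair 2.
Repair 1: finishes 7, weight 9, w·C = 63
Repair 3: finishes 12, weight 6, w·C = 72
Repair 5: finishes 23, weight 12, w·C = 276
Repair 4: finishes 27, weight 2, w·C = 54
Repair 2: finishes 37, weight 4, w·C = 148
Sum = 63+72+276+54+148 = 613.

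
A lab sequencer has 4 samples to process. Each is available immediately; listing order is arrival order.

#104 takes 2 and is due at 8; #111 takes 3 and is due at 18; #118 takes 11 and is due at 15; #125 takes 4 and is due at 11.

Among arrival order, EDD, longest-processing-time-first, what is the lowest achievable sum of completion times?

FIFO (arrival order): #104 #111 #118 #125.
#104: 0→2
#111: 2→5
#118: 5→16
#125: 16→20
Sum = 2+5+16+20 = 43.
EDD (increasing due date): #104 #125 #118 #111.
#104: 0→2
#125: 2→6
#118: 6→17
#111: 17→20
Sum = 2+6+17+20 = 45.
LPT (decreasing processing time): #118 #125 #111 #104.
#118: 0→11
#125: 11→15
#111: 15→18
#104: 18→20
Sum = 11+15+18+20 = 64.
FIFO 43, EDD 45, LPT 64 → minimum 43.

43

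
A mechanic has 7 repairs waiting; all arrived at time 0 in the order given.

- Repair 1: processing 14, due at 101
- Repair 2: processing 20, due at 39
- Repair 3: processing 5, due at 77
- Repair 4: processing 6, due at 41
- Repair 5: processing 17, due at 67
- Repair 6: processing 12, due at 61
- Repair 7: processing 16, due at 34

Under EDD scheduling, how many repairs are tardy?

EDD (increasing due date): Repair 7 Repair 2 Repair 4 Repair 6 Repair 5 Repair 3 Repair 1.
Repair 7: 0→16, due 34, tardiness 0
Repair 2: 16→36, due 39, tardiness 0
Repair 4: 36→42, due 41, tardiness 1
Repair 6: 42→54, due 61, tardiness 0
Repair 5: 54→71, due 67, tardiness 4
Repair 3: 71→76, due 77, tardiness 0
Repair 1: 76→90, due 101, tardiness 0
Late repairs: 2.

2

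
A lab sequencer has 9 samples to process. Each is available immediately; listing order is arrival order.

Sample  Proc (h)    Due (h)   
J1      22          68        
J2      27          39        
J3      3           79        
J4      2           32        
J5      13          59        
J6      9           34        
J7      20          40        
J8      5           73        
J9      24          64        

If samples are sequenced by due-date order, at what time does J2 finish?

EDD (increasing due date): J4 J6 J2 J7 J5 J9 J1 J8 J3.
J4: 0→2
J6: 2→11
J2: 11→38

38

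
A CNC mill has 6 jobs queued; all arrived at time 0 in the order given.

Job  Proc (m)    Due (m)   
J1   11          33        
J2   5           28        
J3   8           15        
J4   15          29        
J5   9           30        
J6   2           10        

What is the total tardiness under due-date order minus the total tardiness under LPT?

-66

EDD (increasing due date): J6 J3 J2 J4 J5 J1.
J6: 0→2, due 10, tardiness 0
J3: 2→10, due 15, tardiness 0
J2: 10→15, due 28, tardiness 0
J4: 15→30, due 29, tardiness 1
J5: 30→39, due 30, tardiness 9
J1: 39→50, due 33, tardiness 17
Sum = 0+0+0+1+9+17 = 27.
LPT (decreasing processing time): J4 J1 J5 J3 J2 J6.
J4: 0→15, due 29, tardiness 0
J1: 15→26, due 33, tardiness 0
J5: 26→35, due 30, tardiness 5
J3: 35→43, due 15, tardiness 28
J2: 43→48, due 28, tardiness 20
J6: 48→50, due 10, tardiness 40
Sum = 0+0+5+28+20+40 = 93.
Difference = 27 − 93 = -66.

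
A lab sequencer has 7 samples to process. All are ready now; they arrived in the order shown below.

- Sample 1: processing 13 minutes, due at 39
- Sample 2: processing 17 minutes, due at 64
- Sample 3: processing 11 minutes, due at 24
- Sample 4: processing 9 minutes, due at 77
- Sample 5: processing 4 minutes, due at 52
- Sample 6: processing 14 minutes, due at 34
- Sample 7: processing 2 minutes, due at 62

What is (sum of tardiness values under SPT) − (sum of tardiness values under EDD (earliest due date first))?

SPT (increasing processing time): Sample 7 Sample 5 Sample 4 Sample 3 Sample 1 Sample 6 Sample 2.
Sample 7: 0→2, due 62, tardiness 0
Sample 5: 2→6, due 52, tardiness 0
Sample 4: 6→15, due 77, tardiness 0
Sample 3: 15→26, due 24, tardiness 2
Sample 1: 26→39, due 39, tardiness 0
Sample 6: 39→53, due 34, tardiness 19
Sample 2: 53→70, due 64, tardiness 6
Sum = 0+0+0+2+0+19+6 = 27.
EDD (increasing due date): Sample 3 Sample 6 Sample 1 Sample 5 Sample 7 Sample 2 Sample 4.
Sample 3: 0→11, due 24, tardiness 0
Sample 6: 11→25, due 34, tardiness 0
Sample 1: 25→38, due 39, tardiness 0
Sample 5: 38→42, due 52, tardiness 0
Sample 7: 42→44, due 62, tardiness 0
Sample 2: 44→61, due 64, tardiness 0
Sample 4: 61→70, due 77, tardiness 0
Sum = 0+0+0+0+0+0+0 = 0.
Difference = 27 − 0 = 27.

27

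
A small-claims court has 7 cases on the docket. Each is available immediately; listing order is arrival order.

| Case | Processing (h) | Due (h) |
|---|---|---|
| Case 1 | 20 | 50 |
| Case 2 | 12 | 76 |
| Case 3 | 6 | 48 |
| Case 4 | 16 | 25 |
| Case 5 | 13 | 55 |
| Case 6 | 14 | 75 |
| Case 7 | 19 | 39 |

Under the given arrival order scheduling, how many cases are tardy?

4

FIFO (arrival order): Case 1 Case 2 Case 3 Case 4 Case 5 Case 6 Case 7.
Case 1: 0→20, due 50, tardiness 0
Case 2: 20→32, due 76, tardiness 0
Case 3: 32→38, due 48, tardiness 0
Case 4: 38→54, due 25, tardiness 29
Case 5: 54→67, due 55, tardiness 12
Case 6: 67→81, due 75, tardiness 6
Case 7: 81→100, due 39, tardiness 61
Late cases: 4.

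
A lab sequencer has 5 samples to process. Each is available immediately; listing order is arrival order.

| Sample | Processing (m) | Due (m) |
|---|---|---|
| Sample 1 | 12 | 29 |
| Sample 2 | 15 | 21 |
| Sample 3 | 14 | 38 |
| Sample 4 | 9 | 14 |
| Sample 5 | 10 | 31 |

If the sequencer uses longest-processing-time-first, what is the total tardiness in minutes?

LPT (decreasing processing time): Sample 2 Sample 3 Sample 1 Sample 5 Sample 4.
Sample 2: 0→15, due 21, tardiness 0
Sample 3: 15→29, due 38, tardiness 0
Sample 1: 29→41, due 29, tardiness 12
Sample 5: 41→51, due 31, tardiness 20
Sample 4: 51→60, due 14, tardiness 46
Sum = 0+0+12+20+46 = 78.

78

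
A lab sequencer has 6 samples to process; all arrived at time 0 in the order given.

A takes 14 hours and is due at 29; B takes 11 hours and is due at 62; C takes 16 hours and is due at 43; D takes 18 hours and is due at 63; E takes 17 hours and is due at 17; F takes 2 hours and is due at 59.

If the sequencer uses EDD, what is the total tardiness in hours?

EDD (increasing due date): E A C F B D.
E: 0→17, due 17, tardiness 0
A: 17→31, due 29, tardiness 2
C: 31→47, due 43, tardiness 4
F: 47→49, due 59, tardiness 0
B: 49→60, due 62, tardiness 0
D: 60→78, due 63, tardiness 15
Sum = 0+2+4+0+0+15 = 21.

21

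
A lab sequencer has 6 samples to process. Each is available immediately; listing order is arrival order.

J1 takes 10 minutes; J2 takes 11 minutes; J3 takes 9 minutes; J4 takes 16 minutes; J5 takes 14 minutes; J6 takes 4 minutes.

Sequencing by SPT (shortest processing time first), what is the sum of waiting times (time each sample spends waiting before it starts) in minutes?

122

SPT (increasing processing time): J6 J3 J1 J2 J5 J4.
J6: waits 0, runs 0→4
J3: waits 4, runs 4→13
J1: waits 13, runs 13→23
J2: waits 23, runs 23→34
J5: waits 34, runs 34→48
J4: waits 48, runs 48→64
Sum = 0+4+13+23+34+48 = 122.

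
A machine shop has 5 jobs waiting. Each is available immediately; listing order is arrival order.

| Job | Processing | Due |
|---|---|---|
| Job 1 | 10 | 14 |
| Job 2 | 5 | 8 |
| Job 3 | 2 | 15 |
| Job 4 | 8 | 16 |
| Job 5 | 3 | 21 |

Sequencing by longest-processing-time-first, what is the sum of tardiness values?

35

LPT (decreasing processing time): Job 1 Job 4 Job 2 Job 5 Job 3.
Job 1: 0→10, due 14, tardiness 0
Job 4: 10→18, due 16, tardiness 2
Job 2: 18→23, due 8, tardiness 15
Job 5: 23→26, due 21, tardiness 5
Job 3: 26→28, due 15, tardiness 13
Sum = 0+2+15+5+13 = 35.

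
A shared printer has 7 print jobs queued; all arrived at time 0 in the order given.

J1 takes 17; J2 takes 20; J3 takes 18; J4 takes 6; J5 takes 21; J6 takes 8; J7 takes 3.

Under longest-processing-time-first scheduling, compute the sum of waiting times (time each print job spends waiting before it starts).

LPT (decreasing processing time): J5 J2 J3 J1 J6 J4 J7.
J5: waits 0, runs 0→21
J2: waits 21, runs 21→41
J3: waits 41, runs 41→59
J1: waits 59, runs 59→76
J6: waits 76, runs 76→84
J4: waits 84, runs 84→90
J7: waits 90, runs 90→93
Sum = 0+21+41+59+76+84+90 = 371.

371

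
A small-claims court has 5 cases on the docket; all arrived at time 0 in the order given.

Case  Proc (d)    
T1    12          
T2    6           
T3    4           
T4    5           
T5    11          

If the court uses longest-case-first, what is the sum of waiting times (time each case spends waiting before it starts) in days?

LPT (decreasing processing time): T1 T5 T2 T4 T3.
T1: waits 0, runs 0→12
T5: waits 12, runs 12→23
T2: waits 23, runs 23→29
T4: waits 29, runs 29→34
T3: waits 34, runs 34→38
Sum = 0+12+23+29+34 = 98.

98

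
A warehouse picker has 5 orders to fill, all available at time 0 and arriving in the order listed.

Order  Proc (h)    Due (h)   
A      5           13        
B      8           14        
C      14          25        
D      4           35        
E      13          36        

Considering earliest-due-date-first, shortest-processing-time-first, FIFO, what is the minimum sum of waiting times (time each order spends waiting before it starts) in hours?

EDD (increasing due date): A B C D E.
A: waits 0, runs 0→5
B: waits 5, runs 5→13
C: waits 13, runs 13→27
D: waits 27, runs 27→31
E: waits 31, runs 31→44
Sum = 0+5+13+27+31 = 76.
SPT (increasing processing time): D A B E C.
D: waits 0, runs 0→4
A: waits 4, runs 4→9
B: waits 9, runs 9→17
E: waits 17, runs 17→30
C: waits 30, runs 30→44
Sum = 0+4+9+17+30 = 60.
FIFO (arrival order): A B C D E.
A: waits 0, runs 0→5
B: waits 5, runs 5→13
C: waits 13, runs 13→27
D: waits 27, runs 27→31
E: waits 31, runs 31→44
Sum = 0+5+13+27+31 = 76.
EDD 76, SPT 60, FIFO 76 → minimum 60.

60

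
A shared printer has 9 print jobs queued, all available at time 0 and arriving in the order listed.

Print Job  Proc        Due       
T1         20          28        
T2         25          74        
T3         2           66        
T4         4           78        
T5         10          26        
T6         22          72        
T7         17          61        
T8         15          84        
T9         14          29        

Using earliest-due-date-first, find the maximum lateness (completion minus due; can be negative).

45

EDD (increasing due date): T5 T1 T9 T7 T3 T6 T2 T4 T8.
T5: 0→10, due 26, lateness -16
T1: 10→30, due 28, lateness 2
T9: 30→44, due 29, lateness 15
T7: 44→61, due 61, lateness 0
T3: 61→63, due 66, lateness -3
T6: 63→85, due 72, lateness 13
T2: 85→110, due 74, lateness 36
T4: 110→114, due 78, lateness 36
T8: 114→129, due 84, lateness 45
Maximum = 45.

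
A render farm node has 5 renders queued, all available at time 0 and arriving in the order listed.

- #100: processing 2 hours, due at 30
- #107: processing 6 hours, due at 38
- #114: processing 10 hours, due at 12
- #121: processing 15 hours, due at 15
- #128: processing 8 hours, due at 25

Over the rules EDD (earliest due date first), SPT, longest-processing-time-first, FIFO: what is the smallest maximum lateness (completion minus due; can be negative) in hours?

EDD (increasing due date): #114 #121 #128 #100 #107.
#114: 0→10, due 12, lateness -2
#121: 10→25, due 15, lateness 10
#128: 25→33, due 25, lateness 8
#100: 33→35, due 30, lateness 5
#107: 35→41, due 38, lateness 3
Maximum = 10.
SPT (increasing processing time): #100 #107 #128 #114 #121.
#100: 0→2, due 30, lateness -28
#107: 2→8, due 38, lateness -30
#128: 8→16, due 25, lateness -9
#114: 16→26, due 12, lateness 14
#121: 26→41, due 15, lateness 26
Maximum = 26.
LPT (decreasing processing time): #121 #114 #128 #107 #100.
#121: 0→15, due 15, lateness 0
#114: 15→25, due 12, lateness 13
#128: 25→33, due 25, lateness 8
#107: 33→39, due 38, lateness 1
#100: 39→41, due 30, lateness 11
Maximum = 13.
FIFO (arrival order): #100 #107 #114 #121 #128.
#100: 0→2, due 30, lateness -28
#107: 2→8, due 38, lateness -30
#114: 8→18, due 12, lateness 6
#121: 18→33, due 15, lateness 18
#128: 33→41, due 25, lateness 16
Maximum = 18.
EDD 10, SPT 26, LPT 13, FIFO 18 → minimum 10.

10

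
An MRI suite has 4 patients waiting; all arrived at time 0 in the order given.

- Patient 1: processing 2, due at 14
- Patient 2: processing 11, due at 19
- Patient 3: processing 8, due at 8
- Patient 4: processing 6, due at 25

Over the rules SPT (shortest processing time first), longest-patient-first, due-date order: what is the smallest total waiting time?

26

SPT (increasing processing time): Patient 1 Patient 4 Patient 3 Patient 2.
Patient 1: waits 0, runs 0→2
Patient 4: waits 2, runs 2→8
Patient 3: waits 8, runs 8→16
Patient 2: waits 16, runs 16→27
Sum = 0+2+8+16 = 26.
LPT (decreasing processing time): Patient 2 Patient 3 Patient 4 Patient 1.
Patient 2: waits 0, runs 0→11
Patient 3: waits 11, runs 11→19
Patient 4: waits 19, runs 19→25
Patient 1: waits 25, runs 25→27
Sum = 0+11+19+25 = 55.
EDD (increasing due date): Patient 3 Patient 1 Patient 2 Patient 4.
Patient 3: waits 0, runs 0→8
Patient 1: waits 8, runs 8→10
Patient 2: waits 10, runs 10→21
Patient 4: waits 21, runs 21→27
Sum = 0+8+10+21 = 39.
SPT 26, LPT 55, EDD 39 → minimum 26.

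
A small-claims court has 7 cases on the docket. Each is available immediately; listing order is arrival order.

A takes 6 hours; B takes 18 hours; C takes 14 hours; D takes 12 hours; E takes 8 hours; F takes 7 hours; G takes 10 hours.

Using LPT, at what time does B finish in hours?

LPT (decreasing processing time): B C D G E F A.
B: 0→18

18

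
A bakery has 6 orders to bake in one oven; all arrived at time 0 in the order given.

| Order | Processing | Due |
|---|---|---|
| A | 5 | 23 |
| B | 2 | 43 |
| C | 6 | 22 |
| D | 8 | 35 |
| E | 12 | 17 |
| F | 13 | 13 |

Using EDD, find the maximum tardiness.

13

EDD (increasing due date): F E C A D B.
F: 0→13, due 13, tardiness 0
E: 13→25, due 17, tardiness 8
C: 25→31, due 22, tardiness 9
A: 31→36, due 23, tardiness 13
D: 36→44, due 35, tardiness 9
B: 44→46, due 43, tardiness 3
Maximum = 13.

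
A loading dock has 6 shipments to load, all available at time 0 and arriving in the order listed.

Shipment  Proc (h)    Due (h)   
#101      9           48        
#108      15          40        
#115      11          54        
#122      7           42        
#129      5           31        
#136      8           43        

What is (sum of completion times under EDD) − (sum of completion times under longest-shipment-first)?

EDD (increasing due date): #129 #108 #122 #136 #101 #115.
#129: 0→5
#108: 5→20
#122: 20→27
#136: 27→35
#101: 35→44
#115: 44→55
Sum = 5+20+27+35+44+55 = 186.
LPT (decreasing processing time): #108 #115 #101 #136 #122 #129.
#108: 0→15
#115: 15→26
#101: 26→35
#136: 35→43
#122: 43→50
#129: 50→55
Sum = 15+26+35+43+50+55 = 224.
Difference = 186 − 224 = -38.

-38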